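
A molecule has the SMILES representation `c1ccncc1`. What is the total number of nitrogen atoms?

Atom tally by fragment:
  pyridine ring core → C:5 H:5 N:1
Element totals:
  C: 5
  H: 5
  N: 1

1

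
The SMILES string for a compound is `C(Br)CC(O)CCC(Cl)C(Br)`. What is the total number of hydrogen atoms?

13

Atom tally by fragment:
  BrCH2 → C:1 H:2 Br:1
  CH2 → C:1 H:2
  CH(OH) → C:1 H:2 O:1
  CH2 → C:1 H:2
  CH2 → C:1 H:2
  CH(Cl) → C:1 H:1 Cl:1
  CH2Br → C:1 H:2 Br:1
Element totals:
  C: 7
  H: 13
  Br: 2
  Cl: 1
  O: 1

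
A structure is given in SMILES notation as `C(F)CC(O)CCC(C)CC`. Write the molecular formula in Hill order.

C9H19FO

Atom tally by fragment:
  FCH2 → C:1 H:2 F:1
  CH2 → C:1 H:2
  CH(OH) → C:1 H:2 O:1
  CH2 → C:1 H:2
  CH2 → C:1 H:2
  CH(CH3) → C:2 H:4
  CH2 → C:1 H:2
  CH3 → C:1 H:3
Element totals:
  C: 9
  H: 19
  F: 1
  O: 1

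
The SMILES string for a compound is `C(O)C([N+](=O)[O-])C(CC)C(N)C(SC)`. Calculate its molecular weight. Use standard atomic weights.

Atom tally by fragment:
  HOCH2 → C:1 H:3 O:1
  CH(NO2) → C:1 H:1 N:1 O:2
  CH(C2H5) → C:3 H:6
  CH(NH2) → C:1 H:3 N:1
  CH2SCH3 → C:2 H:5 S:1
Element totals:
  C: 8
  H: 18
  N: 2
  O: 3
  S: 1
Molecular formula: C8H18N2O3S.
  M = 8(12.011) + 18(1.008) + 2(14.007) + 3(15.999) + 32.06
    = 96.088 + 18.144 + 28.014 + 47.997 + 32.060 = 222.303

222.30 g/mol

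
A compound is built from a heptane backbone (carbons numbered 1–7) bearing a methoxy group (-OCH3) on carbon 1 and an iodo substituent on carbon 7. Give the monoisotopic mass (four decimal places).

256.0324

Atom tally by fragment:
  CH3OCH2 → C:2 H:5 O:1
  CH2 → C:1 H:2
  CH2 → C:1 H:2
  CH2 → C:1 H:2
  CH2 → C:1 H:2
  CH2 → C:1 H:2
  CH2I → C:1 H:2 I:1
Element totals:
  C: 8
  H: 17
  I: 1
  O: 1
Molecular formula: C8H17IO.
  M = 8(12.0) + 17(1.007825) + 126.904472 + 15.994915
    = 96.000000 + 17.133025 + 126.904472 + 15.994915 = 256.032412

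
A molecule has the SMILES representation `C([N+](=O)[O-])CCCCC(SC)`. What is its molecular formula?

Atom tally by fragment:
  O2NCH2 → C:1 H:2 N:1 O:2
  CH2 → C:1 H:2
  CH2 → C:1 H:2
  CH2 → C:1 H:2
  CH2 → C:1 H:2
  CH2SCH3 → C:2 H:5 S:1
Element totals:
  C: 7
  H: 15
  N: 1
  O: 2
  S: 1

C7H15NO2S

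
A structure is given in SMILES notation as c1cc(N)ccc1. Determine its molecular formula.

Atom tally by fragment:
  benzene ring core → C:6 H:6
  (− 1 ring H displaced by substituents)
  + NH2 → N:1 H:2
Element totals:
  C: 6
  H: 7
  N: 1

C6H7N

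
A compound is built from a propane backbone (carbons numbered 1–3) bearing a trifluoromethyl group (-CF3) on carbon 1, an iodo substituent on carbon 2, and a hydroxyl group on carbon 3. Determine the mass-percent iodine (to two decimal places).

Atom tally by fragment:
  F3CCH2 → C:2 H:2 F:3
  CH(I) → C:1 H:1 I:1
  CH2OH → C:1 H:3 O:1
Element totals:
  C: 4
  H: 6
  F: 3
  I: 1
  O: 1
Molecular formula: C4H6F3IO.
Molar mass = 253.989 g/mol.
Mass from I: 1 × 126.904 = 126.904 g/mol.
%I = 126.904 / 253.989 × 100 = 49.96%.

49.96%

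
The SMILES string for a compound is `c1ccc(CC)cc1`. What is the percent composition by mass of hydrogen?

9.49%

Atom tally by fragment:
  benzene ring core → C:6 H:6
  (− 1 ring H displaced by substituents)
  + C2H5 → C:2 H:5
Element totals:
  C: 8
  H: 10
Molecular formula: C8H10.
Molar mass = 106.168 g/mol.
Mass from H: 10 × 1.008 = 10.080 g/mol.
%H = 10.080 / 106.168 × 100 = 9.49%.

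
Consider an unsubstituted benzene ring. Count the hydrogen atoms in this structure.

6

Atom tally by fragment:
  benzene ring core → C:6 H:6
Element totals:
  C: 6
  H: 6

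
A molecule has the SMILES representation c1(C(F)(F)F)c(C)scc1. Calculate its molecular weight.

Atom tally by fragment:
  thiophene ring core → C:4 H:4 S:1
  (− 2 ring H displaced by substituents)
  + CF3 → C:1 F:3
  + CH3 → C:1 H:3
Element totals:
  C: 6
  H: 5
  F: 3
  S: 1
Molecular formula: C6H5F3S.
  M = 6(12.011) + 5(1.008) + 3(18.998) + 32.06
    = 72.066 + 5.040 + 56.994 + 32.060 = 166.160

166.16 g/mol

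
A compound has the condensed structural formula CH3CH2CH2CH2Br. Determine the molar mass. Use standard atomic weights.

Element totals:
  C: 4
  H: 9
  Br: 1
Molecular formula: C4H9Br.
  M = 4(12.011) + 9(1.008) + 79.904
    = 48.044 + 9.072 + 79.904 = 137.020

137.02 g/mol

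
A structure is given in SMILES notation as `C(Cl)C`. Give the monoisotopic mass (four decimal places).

64.0080

Atom tally by fragment:
  ClCH2 → C:1 H:2 Cl:1
  CH3 → C:1 H:3
Element totals:
  C: 2
  H: 5
  Cl: 1
Molecular formula: C2H5Cl.
  M = 2(12.0) + 5(1.007825) + 34.968853
    = 24.000000 + 5.039125 + 34.968853 = 64.007978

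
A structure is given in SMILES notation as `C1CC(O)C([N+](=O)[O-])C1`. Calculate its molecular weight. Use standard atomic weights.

Atom tally by fragment:
  cyclopentane ring core → C:5 H:10
  (− 2 ring H displaced by substituents)
  + OH → O:1 H:1
  + NO2 → N:1 O:2
Element totals:
  C: 5
  H: 9
  N: 1
  O: 3
Molecular formula: C5H9NO3.
  M = 5(12.011) + 9(1.008) + 14.007 + 3(15.999)
    = 60.055 + 9.072 + 14.007 + 47.997 = 131.131

131.13 g/mol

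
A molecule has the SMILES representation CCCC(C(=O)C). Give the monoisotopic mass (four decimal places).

Atom tally by fragment:
  CH3 → C:1 H:3
  CH2 → C:1 H:2
  CH2 → C:1 H:2
  CH2COCH3 → C:3 H:5 O:1
Element totals:
  C: 6
  H: 12
  O: 1
Molecular formula: C6H12O.
  M = 6(12.0) + 12(1.007825) + 15.994915
    = 72.000000 + 12.093900 + 15.994915 = 100.088815

100.0888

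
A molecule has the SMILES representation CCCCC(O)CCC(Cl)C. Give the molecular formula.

C9H19ClO

Atom tally by fragment:
  CH3 → C:1 H:3
  CH2 → C:1 H:2
  CH2 → C:1 H:2
  CH2 → C:1 H:2
  CH(OH) → C:1 H:2 O:1
  CH2 → C:1 H:2
  CH2 → C:1 H:2
  CH(Cl) → C:1 H:1 Cl:1
  CH3 → C:1 H:3
Element totals:
  C: 9
  H: 19
  Cl: 1
  O: 1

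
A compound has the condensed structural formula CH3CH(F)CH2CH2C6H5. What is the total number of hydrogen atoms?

13

Atom tally by fragment:
  CH3 → C:1 H:3
  CH(F) → C:1 H:1 F:1
  CH2 → C:1 H:2
  CH2C6H5 → C:7 H:7
Element totals:
  C: 10
  H: 13
  F: 1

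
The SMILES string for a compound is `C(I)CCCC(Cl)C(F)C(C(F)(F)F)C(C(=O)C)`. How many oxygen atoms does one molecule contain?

Atom tally by fragment:
  ICH2 → C:1 H:2 I:1
  CH2 → C:1 H:2
  CH2 → C:1 H:2
  CH2 → C:1 H:2
  CH(Cl) → C:1 H:1 Cl:1
  CH(F) → C:1 H:1 F:1
  CH(CF3) → C:2 H:1 F:3
  CH2COCH3 → C:3 H:5 O:1
Element totals:
  C: 11
  H: 16
  Cl: 1
  F: 4
  I: 1
  O: 1

1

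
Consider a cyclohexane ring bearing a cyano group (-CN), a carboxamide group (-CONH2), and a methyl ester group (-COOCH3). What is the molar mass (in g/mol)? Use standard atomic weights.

210.23 g/mol

Atom tally by fragment:
  cyclohexane ring core → C:6 H:12
  (− 3 ring H displaced by substituents)
  + CN → C:1 N:1
  + CONH2 → C:1 H:2 O:1 N:1
  + COOCH3 → C:2 H:3 O:2
Element totals:
  C: 10
  H: 14
  N: 2
  O: 3
Molecular formula: C10H14N2O3.
  M = 10(12.011) + 14(1.008) + 2(14.007) + 3(15.999)
    = 120.110 + 14.112 + 28.014 + 47.997 = 210.233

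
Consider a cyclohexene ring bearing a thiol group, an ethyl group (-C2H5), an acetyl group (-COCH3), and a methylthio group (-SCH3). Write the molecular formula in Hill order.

C11H18OS2

Atom tally by fragment:
  cyclohexene ring core → C:6 H:10
  (− 4 ring H displaced by substituents)
  + SH → S:1 H:1
  + C2H5 → C:2 H:5
  + COCH3 → C:2 H:3 O:1
  + SCH3 → C:1 H:3 S:1
Element totals:
  C: 11
  H: 18
  O: 1
  S: 2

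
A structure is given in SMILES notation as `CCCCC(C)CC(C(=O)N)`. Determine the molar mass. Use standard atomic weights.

Atom tally by fragment:
  CH3 → C:1 H:3
  CH2 → C:1 H:2
  CH2 → C:1 H:2
  CH2 → C:1 H:2
  CH(CH3) → C:2 H:4
  CH2 → C:1 H:2
  CH2CONH2 → C:2 H:4 O:1 N:1
Element totals:
  C: 9
  H: 19
  N: 1
  O: 1
Molecular formula: C9H19NO.
  M = 9(12.011) + 19(1.008) + 14.007 + 15.999
    = 108.099 + 19.152 + 14.007 + 15.999 = 157.257

157.26 g/mol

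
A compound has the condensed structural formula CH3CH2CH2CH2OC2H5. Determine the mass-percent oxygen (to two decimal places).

Element totals:
  C: 6
  H: 14
  O: 1
Molecular formula: C6H14O.
Molar mass = 102.177 g/mol.
Mass from O: 1 × 15.999 = 15.999 g/mol.
%O = 15.999 / 102.177 × 100 = 15.66%.

15.66%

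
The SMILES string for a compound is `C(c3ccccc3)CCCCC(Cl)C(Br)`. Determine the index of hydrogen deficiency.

Atom tally by fragment:
  C6H5CH2 → C:7 H:7
  CH2 → C:1 H:2
  CH2 → C:1 H:2
  CH2 → C:1 H:2
  CH2 → C:1 H:2
  CH(Cl) → C:1 H:1 Cl:1
  CH2Br → C:1 H:2 Br:1
Element totals:
  C: 13
  H: 18
  Br: 1
  Cl: 1
Molecular formula: C13H18BrCl.
DoU = (2C + 2 + N − H − X) / 2 = (2·13 + 2 + 0 − 18 − 2) / 2 = 4.

4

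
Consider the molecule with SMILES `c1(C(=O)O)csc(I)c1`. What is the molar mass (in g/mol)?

Atom tally by fragment:
  thiophene ring core → C:4 H:4 S:1
  (− 2 ring H displaced by substituents)
  + COOH → C:1 H:1 O:2
  + I → I:1
Element totals:
  C: 5
  H: 3
  I: 1
  O: 2
  S: 1
Molecular formula: C5H3IO2S.
  M = 5(12.011) + 3(1.008) + 126.904 + 2(15.999) + 32.06
    = 60.055 + 3.024 + 126.904 + 31.998 + 32.060 = 254.041

254.04 g/mol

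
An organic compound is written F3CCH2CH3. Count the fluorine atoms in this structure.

3

Atom tally by fragment:
  F3CCH2 → C:2 H:2 F:3
  CH3 → C:1 H:3
Element totals:
  C: 3
  H: 5
  F: 3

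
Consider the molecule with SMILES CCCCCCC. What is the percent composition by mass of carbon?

Atom tally by fragment:
  CH3 → C:1 H:3
  CH2 → C:1 H:2
  CH2 → C:1 H:2
  CH2 → C:1 H:2
  CH2 → C:1 H:2
  CH2 → C:1 H:2
  CH3 → C:1 H:3
Element totals:
  C: 7
  H: 16
Molecular formula: C7H16.
Molar mass = 100.205 g/mol.
Mass from C: 7 × 12.011 = 84.077 g/mol.
%C = 84.077 / 100.205 × 100 = 83.90%.

83.90%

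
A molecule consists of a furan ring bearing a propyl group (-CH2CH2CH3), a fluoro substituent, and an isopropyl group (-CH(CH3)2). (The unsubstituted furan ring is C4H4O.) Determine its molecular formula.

Atom tally by fragment:
  furan ring core → C:4 H:4 O:1
  (− 3 ring H displaced by substituents)
  + CH2CH2CH3 → C:3 H:7
  + F → F:1
  + CH(CH3)2 → C:3 H:7
Element totals:
  C: 10
  H: 15
  F: 1
  O: 1

C10H15FO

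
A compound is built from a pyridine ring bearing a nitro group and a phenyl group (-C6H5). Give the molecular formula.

Atom tally by fragment:
  pyridine ring core → C:5 H:5 N:1
  (− 2 ring H displaced by substituents)
  + NO2 → N:1 O:2
  + C6H5 → C:6 H:5
Element totals:
  C: 11
  H: 8
  N: 2
  O: 2

C11H8N2O2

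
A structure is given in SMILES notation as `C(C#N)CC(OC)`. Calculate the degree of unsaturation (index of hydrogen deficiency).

Atom tally by fragment:
  NCCH2 → C:2 H:2 N:1
  CH2 → C:1 H:2
  CH2OCH3 → C:2 H:5 O:1
Element totals:
  C: 5
  H: 9
  N: 1
  O: 1
Molecular formula: C5H9NO.
DoU = (2C + 2 + N − H − X) / 2 = (2·5 + 2 + 1 − 9 − 0) / 2 = 2.

2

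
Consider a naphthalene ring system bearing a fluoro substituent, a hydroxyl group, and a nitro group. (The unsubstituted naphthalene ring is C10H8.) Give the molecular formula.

Atom tally by fragment:
  naphthalene ring system core → C:10 H:8
  (− 3 ring H displaced by substituents)
  + F → F:1
  + OH → O:1 H:1
  + NO2 → N:1 O:2
Element totals:
  C: 10
  H: 6
  F: 1
  N: 1
  O: 3

C10H6FNO3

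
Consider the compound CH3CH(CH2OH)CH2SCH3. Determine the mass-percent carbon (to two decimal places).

Atom tally by fragment:
  CH3 → C:1 H:3
  CH(CH2OH) → C:2 H:4 O:1
  CH2SCH3 → C:2 H:5 S:1
Element totals:
  C: 5
  H: 12
  O: 1
  S: 1
Molecular formula: C5H12OS.
Molar mass = 120.210 g/mol.
Mass from C: 5 × 12.011 = 60.055 g/mol.
%C = 60.055 / 120.210 × 100 = 49.96%.

49.96%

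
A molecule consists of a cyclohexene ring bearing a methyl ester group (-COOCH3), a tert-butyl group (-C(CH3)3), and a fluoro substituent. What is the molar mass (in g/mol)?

214.28 g/mol

Atom tally by fragment:
  cyclohexene ring core → C:6 H:10
  (− 3 ring H displaced by substituents)
  + COOCH3 → C:2 H:3 O:2
  + C(CH3)3 → C:4 H:9
  + F → F:1
Element totals:
  C: 12
  H: 19
  F: 1
  O: 2
Molecular formula: C12H19FO2.
  M = 12(12.011) + 19(1.008) + 18.998 + 2(15.999)
    = 144.132 + 19.152 + 18.998 + 31.998 = 214.280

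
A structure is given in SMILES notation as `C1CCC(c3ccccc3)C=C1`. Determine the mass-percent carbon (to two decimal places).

91.08%

Atom tally by fragment:
  cyclohexene ring core → C:6 H:10
  (− 1 ring H displaced by substituents)
  + C6H5 → C:6 H:5
Element totals:
  C: 12
  H: 14
Molecular formula: C12H14.
Molar mass = 158.244 g/mol.
Mass from C: 12 × 12.011 = 144.132 g/mol.
%C = 144.132 / 158.244 × 100 = 91.08%.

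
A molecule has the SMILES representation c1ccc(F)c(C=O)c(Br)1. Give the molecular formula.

Atom tally by fragment:
  benzene ring core → C:6 H:6
  (− 3 ring H displaced by substituents)
  + F → F:1
  + CHO → C:1 H:1 O:1
  + Br → Br:1
Element totals:
  C: 7
  H: 4
  Br: 1
  F: 1
  O: 1

C7H4BrFO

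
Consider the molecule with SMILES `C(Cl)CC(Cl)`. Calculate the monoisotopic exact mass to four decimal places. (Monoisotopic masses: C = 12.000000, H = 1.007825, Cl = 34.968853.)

111.9847

Atom tally by fragment:
  ClCH2 → C:1 H:2 Cl:1
  CH2 → C:1 H:2
  CH2Cl → C:1 H:2 Cl:1
Element totals:
  C: 3
  H: 6
  Cl: 2
Molecular formula: C3H6Cl2.
  M = 3(12.0) + 6(1.007825) + 2(34.968853)
    = 36.000000 + 6.046950 + 69.937706 = 111.984656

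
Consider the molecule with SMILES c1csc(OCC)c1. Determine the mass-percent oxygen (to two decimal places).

12.48%

Atom tally by fragment:
  thiophene ring core → C:4 H:4 S:1
  (− 1 ring H displaced by substituents)
  + OC2H5 → C:2 H:5 O:1
Element totals:
  C: 6
  H: 8
  O: 1
  S: 1
Molecular formula: C6H8OS.
Molar mass = 128.189 g/mol.
Mass from O: 1 × 15.999 = 15.999 g/mol.
%O = 15.999 / 128.189 × 100 = 12.48%.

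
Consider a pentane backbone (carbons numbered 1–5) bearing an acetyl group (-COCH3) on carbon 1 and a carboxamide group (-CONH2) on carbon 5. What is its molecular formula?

C8H15NO2

Atom tally by fragment:
  CH3COCH2 → C:3 H:5 O:1
  CH2 → C:1 H:2
  CH2 → C:1 H:2
  CH2 → C:1 H:2
  CH2CONH2 → C:2 H:4 O:1 N:1
Element totals:
  C: 8
  H: 15
  N: 1
  O: 2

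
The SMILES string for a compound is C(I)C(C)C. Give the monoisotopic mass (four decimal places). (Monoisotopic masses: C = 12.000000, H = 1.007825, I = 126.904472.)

Atom tally by fragment:
  ICH2 → C:1 H:2 I:1
  CH(CH3) → C:2 H:4
  CH3 → C:1 H:3
Element totals:
  C: 4
  H: 9
  I: 1
Molecular formula: C4H9I.
  M = 4(12.0) + 9(1.007825) + 126.904472
    = 48.000000 + 9.070425 + 126.904472 = 183.974897

183.9749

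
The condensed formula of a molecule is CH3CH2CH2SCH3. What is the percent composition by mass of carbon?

Atom tally by fragment:
  CH3 → C:1 H:3
  CH2 → C:1 H:2
  CH2SCH3 → C:2 H:5 S:1
Element totals:
  C: 4
  H: 10
  S: 1
Molecular formula: C4H10S.
Molar mass = 90.184 g/mol.
Mass from C: 4 × 12.011 = 48.044 g/mol.
%C = 48.044 / 90.184 × 100 = 53.27%.

53.27%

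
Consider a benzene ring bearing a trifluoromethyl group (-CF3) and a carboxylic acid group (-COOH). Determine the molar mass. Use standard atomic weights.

190.12 g/mol

Atom tally by fragment:
  benzene ring core → C:6 H:6
  (− 2 ring H displaced by substituents)
  + CF3 → C:1 F:3
  + COOH → C:1 H:1 O:2
Element totals:
  C: 8
  H: 5
  F: 3
  O: 2
Molecular formula: C8H5F3O2.
  M = 8(12.011) + 5(1.008) + 3(18.998) + 2(15.999)
    = 96.088 + 5.040 + 56.994 + 31.998 = 190.120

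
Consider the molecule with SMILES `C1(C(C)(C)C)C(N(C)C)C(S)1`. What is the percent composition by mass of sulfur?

18.50%

Atom tally by fragment:
  cyclopropane ring core → C:3 H:6
  (− 3 ring H displaced by substituents)
  + C(CH3)3 → C:4 H:9
  + N(CH3)2 → N:1 C:2 H:6
  + SH → S:1 H:1
Element totals:
  C: 9
  H: 19
  N: 1
  S: 1
Molecular formula: C9H19NS.
Molar mass = 173.318 g/mol.
Mass from S: 1 × 32.06 = 32.060 g/mol.
%S = 32.060 / 173.318 × 100 = 18.50%.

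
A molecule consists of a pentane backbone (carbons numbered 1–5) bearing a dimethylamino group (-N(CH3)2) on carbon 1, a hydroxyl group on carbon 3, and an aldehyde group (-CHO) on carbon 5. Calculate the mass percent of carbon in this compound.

Atom tally by fragment:
  (CH3)2NCH2 → C:3 H:8 N:1
  CH2 → C:1 H:2
  CH(OH) → C:1 H:2 O:1
  CH2 → C:1 H:2
  CH2CHO → C:2 H:3 O:1
Element totals:
  C: 8
  H: 17
  N: 1
  O: 2
Molecular formula: C8H17NO2.
Molar mass = 159.229 g/mol.
Mass from C: 8 × 12.011 = 96.088 g/mol.
%C = 96.088 / 159.229 × 100 = 60.35%.

60.35%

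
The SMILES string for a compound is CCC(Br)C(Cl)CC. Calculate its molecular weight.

Atom tally by fragment:
  CH3 → C:1 H:3
  CH2 → C:1 H:2
  CH(Br) → C:1 H:1 Br:1
  CH(Cl) → C:1 H:1 Cl:1
  CH2 → C:1 H:2
  CH3 → C:1 H:3
Element totals:
  C: 6
  H: 12
  Br: 1
  Cl: 1
Molecular formula: C6H12BrCl.
  M = 6(12.011) + 12(1.008) + 79.904 + 35.45
    = 72.066 + 12.096 + 79.904 + 35.450 = 199.516

199.52 g/mol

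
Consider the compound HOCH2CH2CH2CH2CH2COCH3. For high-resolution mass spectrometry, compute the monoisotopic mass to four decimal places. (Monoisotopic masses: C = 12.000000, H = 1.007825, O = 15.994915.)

Element totals:
  C: 7
  H: 14
  O: 2
Molecular formula: C7H14O2.
  M = 7(12.0) + 14(1.007825) + 2(15.994915)
    = 84.000000 + 14.109550 + 31.989830 = 130.099380

130.0994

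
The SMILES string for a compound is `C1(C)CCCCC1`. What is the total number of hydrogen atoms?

Atom tally by fragment:
  cyclohexane ring core → C:6 H:12
  (− 1 ring H displaced by substituents)
  + CH3 → C:1 H:3
Element totals:
  C: 7
  H: 14

14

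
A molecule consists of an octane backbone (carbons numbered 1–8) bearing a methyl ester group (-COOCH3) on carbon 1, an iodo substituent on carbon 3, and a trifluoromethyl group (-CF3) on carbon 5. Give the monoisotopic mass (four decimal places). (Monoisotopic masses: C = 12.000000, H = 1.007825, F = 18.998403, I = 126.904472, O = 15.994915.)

366.0304

Atom tally by fragment:
  CH3OOCCH2 → C:3 H:5 O:2
  CH2 → C:1 H:2
  CH(I) → C:1 H:1 I:1
  CH2 → C:1 H:2
  CH(CF3) → C:2 H:1 F:3
  CH2 → C:1 H:2
  CH2 → C:1 H:2
  CH3 → C:1 H:3
Element totals:
  C: 11
  H: 18
  F: 3
  I: 1
  O: 2
Molecular formula: C11H18F3IO2.
  M = 11(12.0) + 18(1.007825) + 3(18.998403) + 126.904472 + 2(15.994915)
    = 132.000000 + 18.140850 + 56.995209 + 126.904472 + 31.989830 = 366.030361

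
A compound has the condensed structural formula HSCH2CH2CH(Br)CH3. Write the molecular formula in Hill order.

Atom tally by fragment:
  HSCH2 → C:1 H:3 S:1
  CH2 → C:1 H:2
  CH(Br) → C:1 H:1 Br:1
  CH3 → C:1 H:3
Element totals:
  C: 4
  H: 9
  Br: 1
  S: 1

C4H9BrS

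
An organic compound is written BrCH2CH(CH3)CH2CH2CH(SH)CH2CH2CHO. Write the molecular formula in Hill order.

C9H17BrOS

Atom tally by fragment:
  BrCH2 → C:1 H:2 Br:1
  CH(CH3) → C:2 H:4
  CH2 → C:1 H:2
  CH2 → C:1 H:2
  CH(SH) → C:1 H:2 S:1
  CH2 → C:1 H:2
  CH2CHO → C:2 H:3 O:1
Element totals:
  C: 9
  H: 17
  Br: 1
  O: 1
  S: 1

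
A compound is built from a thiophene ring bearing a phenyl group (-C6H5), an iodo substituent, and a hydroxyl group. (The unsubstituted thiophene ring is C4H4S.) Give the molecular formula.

C10H7IOS

Atom tally by fragment:
  thiophene ring core → C:4 H:4 S:1
  (− 3 ring H displaced by substituents)
  + C6H5 → C:6 H:5
  + I → I:1
  + OH → O:1 H:1
Element totals:
  C: 10
  H: 7
  I: 1
  O: 1
  S: 1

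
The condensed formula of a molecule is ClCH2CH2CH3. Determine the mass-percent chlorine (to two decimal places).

45.14%

Atom tally by fragment:
  ClCH2 → C:1 H:2 Cl:1
  CH2 → C:1 H:2
  CH3 → C:1 H:3
Element totals:
  C: 3
  H: 7
  Cl: 1
Molecular formula: C3H7Cl.
Molar mass = 78.539 g/mol.
Mass from Cl: 1 × 35.45 = 35.450 g/mol.
%Cl = 35.450 / 78.539 × 100 = 45.14%.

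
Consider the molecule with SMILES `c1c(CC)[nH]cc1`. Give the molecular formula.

C6H9N

Atom tally by fragment:
  pyrrole ring core → C:4 H:5 N:1
  (− 1 ring H displaced by substituents)
  + C2H5 → C:2 H:5
Element totals:
  C: 6
  H: 9
  N: 1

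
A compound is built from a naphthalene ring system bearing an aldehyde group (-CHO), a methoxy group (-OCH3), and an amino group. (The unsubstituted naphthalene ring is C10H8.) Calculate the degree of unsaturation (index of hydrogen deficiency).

Atom tally by fragment:
  naphthalene ring system core → C:10 H:8
  (− 3 ring H displaced by substituents)
  + CHO → C:1 H:1 O:1
  + OCH3 → C:1 H:3 O:1
  + NH2 → N:1 H:2
Element totals:
  C: 12
  H: 11
  N: 1
  O: 2
Molecular formula: C12H11NO2.
DoU = (2C + 2 + N − H − X) / 2 = (2·12 + 2 + 1 − 11 − 0) / 2 = 8.

8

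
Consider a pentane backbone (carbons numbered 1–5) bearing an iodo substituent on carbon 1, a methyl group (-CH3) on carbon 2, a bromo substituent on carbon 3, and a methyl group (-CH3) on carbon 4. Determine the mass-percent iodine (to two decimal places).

Atom tally by fragment:
  ICH2 → C:1 H:2 I:1
  CH(CH3) → C:2 H:4
  CH(Br) → C:1 H:1 Br:1
  CH(CH3) → C:2 H:4
  CH3 → C:1 H:3
Element totals:
  C: 7
  H: 14
  Br: 1
  I: 1
Molecular formula: C7H14BrI.
Molar mass = 304.997 g/mol.
Mass from I: 1 × 126.904 = 126.904 g/mol.
%I = 126.904 / 304.997 × 100 = 41.61%.

41.61%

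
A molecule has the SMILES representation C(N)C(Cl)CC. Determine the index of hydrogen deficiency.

0

Atom tally by fragment:
  H2NCH2 → C:1 H:4 N:1
  CH(Cl) → C:1 H:1 Cl:1
  CH2 → C:1 H:2
  CH3 → C:1 H:3
Element totals:
  C: 4
  H: 10
  Cl: 1
  N: 1
Molecular formula: C4H10ClN.
DoU = (2C + 2 + N − H − X) / 2 = (2·4 + 2 + 1 − 10 − 1) / 2 = 0.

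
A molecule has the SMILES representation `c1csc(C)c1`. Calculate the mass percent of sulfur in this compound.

Atom tally by fragment:
  thiophene ring core → C:4 H:4 S:1
  (− 1 ring H displaced by substituents)
  + CH3 → C:1 H:3
Element totals:
  C: 5
  H: 6
  S: 1
Molecular formula: C5H6S.
Molar mass = 98.163 g/mol.
Mass from S: 1 × 32.06 = 32.060 g/mol.
%S = 32.060 / 98.163 × 100 = 32.66%.

32.66%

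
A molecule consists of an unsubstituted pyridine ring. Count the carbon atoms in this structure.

5

Atom tally by fragment:
  pyridine ring core → C:5 H:5 N:1
Element totals:
  C: 5
  H: 5
  N: 1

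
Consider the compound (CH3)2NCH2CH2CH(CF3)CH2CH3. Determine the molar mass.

Atom tally by fragment:
  (CH3)2NCH2 → C:3 H:8 N:1
  CH2 → C:1 H:2
  CH(CF3) → C:2 H:1 F:3
  CH2 → C:1 H:2
  CH3 → C:1 H:3
Element totals:
  C: 8
  H: 16
  F: 3
  N: 1
Molecular formula: C8H16F3N.
  M = 8(12.011) + 16(1.008) + 3(18.998) + 14.007
    = 96.088 + 16.128 + 56.994 + 14.007 = 183.217

183.22 g/mol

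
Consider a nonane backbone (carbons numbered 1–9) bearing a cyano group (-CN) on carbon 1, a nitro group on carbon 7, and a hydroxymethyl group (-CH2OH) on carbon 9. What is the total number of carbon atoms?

11

Atom tally by fragment:
  NCCH2 → C:2 H:2 N:1
  CH2 → C:1 H:2
  CH2 → C:1 H:2
  CH2 → C:1 H:2
  CH2 → C:1 H:2
  CH2 → C:1 H:2
  CH(NO2) → C:1 H:1 N:1 O:2
  CH2 → C:1 H:2
  CH2CH2OH → C:2 H:5 O:1
Element totals:
  C: 11
  H: 20
  N: 2
  O: 3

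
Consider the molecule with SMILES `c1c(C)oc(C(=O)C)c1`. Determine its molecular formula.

Atom tally by fragment:
  furan ring core → C:4 H:4 O:1
  (− 2 ring H displaced by substituents)
  + CH3 → C:1 H:3
  + COCH3 → C:2 H:3 O:1
Element totals:
  C: 7
  H: 8
  O: 2

C7H8O2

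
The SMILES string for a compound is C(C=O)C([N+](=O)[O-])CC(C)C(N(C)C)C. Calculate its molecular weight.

216.28 g/mol

Atom tally by fragment:
  OHCCH2 → C:2 H:3 O:1
  CH(NO2) → C:1 H:1 N:1 O:2
  CH2 → C:1 H:2
  CH(CH3) → C:2 H:4
  CH(N(CH3)2) → C:3 H:7 N:1
  CH3 → C:1 H:3
Element totals:
  C: 10
  H: 20
  N: 2
  O: 3
Molecular formula: C10H20N2O3.
  M = 10(12.011) + 20(1.008) + 2(14.007) + 3(15.999)
    = 120.110 + 20.160 + 28.014 + 47.997 = 216.281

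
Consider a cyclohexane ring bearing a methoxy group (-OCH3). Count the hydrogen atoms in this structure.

14

Atom tally by fragment:
  cyclohexane ring core → C:6 H:12
  (− 1 ring H displaced by substituents)
  + OCH3 → C:1 H:3 O:1
Element totals:
  C: 7
  H: 14
  O: 1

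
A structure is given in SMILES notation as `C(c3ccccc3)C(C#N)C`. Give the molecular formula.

Atom tally by fragment:
  C6H5CH2 → C:7 H:7
  CH(CN) → C:2 H:1 N:1
  CH3 → C:1 H:3
Element totals:
  C: 10
  H: 11
  N: 1

C10H11N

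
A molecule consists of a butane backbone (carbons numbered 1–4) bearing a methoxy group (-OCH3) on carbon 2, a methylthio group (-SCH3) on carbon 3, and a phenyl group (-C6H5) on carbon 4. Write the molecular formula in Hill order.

Atom tally by fragment:
  CH3 → C:1 H:3
  CH(OCH3) → C:2 H:4 O:1
  CH(SCH3) → C:2 H:4 S:1
  CH2C6H5 → C:7 H:7
Element totals:
  C: 12
  H: 18
  O: 1
  S: 1

C12H18OS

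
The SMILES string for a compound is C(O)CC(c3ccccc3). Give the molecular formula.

C9H12O

Atom tally by fragment:
  HOCH2 → C:1 H:3 O:1
  CH2 → C:1 H:2
  CH2C6H5 → C:7 H:7
Element totals:
  C: 9
  H: 12
  O: 1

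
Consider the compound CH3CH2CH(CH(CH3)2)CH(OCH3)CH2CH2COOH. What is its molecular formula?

C11H22O3

Element totals:
  C: 11
  H: 22
  O: 3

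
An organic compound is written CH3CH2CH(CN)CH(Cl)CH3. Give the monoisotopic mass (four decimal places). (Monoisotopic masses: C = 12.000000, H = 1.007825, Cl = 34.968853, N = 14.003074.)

Element totals:
  C: 6
  H: 10
  Cl: 1
  N: 1
Molecular formula: C6H10ClN.
  M = 6(12.0) + 10(1.007825) + 34.968853 + 14.003074
    = 72.000000 + 10.078250 + 34.968853 + 14.003074 = 131.050177

131.0502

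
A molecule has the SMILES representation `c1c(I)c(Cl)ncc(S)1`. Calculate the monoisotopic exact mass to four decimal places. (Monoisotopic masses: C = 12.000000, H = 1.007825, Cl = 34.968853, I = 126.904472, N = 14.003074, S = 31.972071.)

Atom tally by fragment:
  pyridine ring core → C:5 H:5 N:1
  (− 3 ring H displaced by substituents)
  + I → I:1
  + Cl → Cl:1
  + SH → S:1 H:1
Element totals:
  C: 5
  H: 3
  Cl: 1
  I: 1
  N: 1
  S: 1
Molecular formula: C5H3ClINS.
  M = 5(12.0) + 3(1.007825) + 34.968853 + 126.904472 + 14.003074 + 31.972071
    = 60.000000 + 3.023475 + 34.968853 + 126.904472 + 14.003074 + 31.972071 = 270.871945

270.8719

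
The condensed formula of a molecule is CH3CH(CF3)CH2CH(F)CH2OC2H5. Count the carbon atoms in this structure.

Element totals:
  C: 8
  H: 14
  F: 4
  O: 1

8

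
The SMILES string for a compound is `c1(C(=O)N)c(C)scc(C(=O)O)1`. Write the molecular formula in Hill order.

Atom tally by fragment:
  thiophene ring core → C:4 H:4 S:1
  (− 3 ring H displaced by substituents)
  + CONH2 → C:1 H:2 O:1 N:1
  + CH3 → C:1 H:3
  + COOH → C:1 H:1 O:2
Element totals:
  C: 7
  H: 7
  N: 1
  O: 3
  S: 1

C7H7NO3S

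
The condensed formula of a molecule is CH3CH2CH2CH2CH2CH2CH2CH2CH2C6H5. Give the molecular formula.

Atom tally by fragment:
  CH3 → C:1 H:3
  CH2 → C:1 H:2
  CH2 → C:1 H:2
  CH2 → C:1 H:2
  CH2 → C:1 H:2
  CH2 → C:1 H:2
  CH2 → C:1 H:2
  CH2 → C:1 H:2
  CH2C6H5 → C:7 H:7
Element totals:
  C: 15
  H: 24

C15H24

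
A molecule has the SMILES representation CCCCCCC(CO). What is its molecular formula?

Atom tally by fragment:
  CH3 → C:1 H:3
  CH2 → C:1 H:2
  CH2 → C:1 H:2
  CH2 → C:1 H:2
  CH2 → C:1 H:2
  CH2 → C:1 H:2
  CH2CH2OH → C:2 H:5 O:1
Element totals:
  C: 8
  H: 18
  O: 1

C8H18O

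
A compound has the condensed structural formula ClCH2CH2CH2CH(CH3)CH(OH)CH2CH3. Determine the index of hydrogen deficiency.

0

Atom tally by fragment:
  ClCH2 → C:1 H:2 Cl:1
  CH2 → C:1 H:2
  CH2 → C:1 H:2
  CH(CH3) → C:2 H:4
  CH(OH) → C:1 H:2 O:1
  CH2 → C:1 H:2
  CH3 → C:1 H:3
Element totals:
  C: 8
  H: 17
  Cl: 1
  O: 1
Molecular formula: C8H17ClO.
DoU = (2C + 2 + N − H − X) / 2 = (2·8 + 2 + 0 − 17 − 1) / 2 = 0.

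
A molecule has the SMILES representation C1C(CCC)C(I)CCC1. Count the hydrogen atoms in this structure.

17

Atom tally by fragment:
  cyclohexane ring core → C:6 H:12
  (− 2 ring H displaced by substituents)
  + CH2CH2CH3 → C:3 H:7
  + I → I:1
Element totals:
  C: 9
  H: 17
  I: 1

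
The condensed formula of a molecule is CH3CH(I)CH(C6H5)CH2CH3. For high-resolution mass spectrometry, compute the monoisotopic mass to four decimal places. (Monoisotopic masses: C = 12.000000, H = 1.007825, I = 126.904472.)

274.0218

Element totals:
  C: 11
  H: 15
  I: 1
Molecular formula: C11H15I.
  M = 11(12.0) + 15(1.007825) + 126.904472
    = 132.000000 + 15.117375 + 126.904472 = 274.021847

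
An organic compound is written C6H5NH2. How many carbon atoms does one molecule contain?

6

Atom tally by fragment:
  benzene ring core → C:6 H:6
  (− 1 ring H displaced by substituents)
  + NH2 → N:1 H:2
Element totals:
  C: 6
  H: 7
  N: 1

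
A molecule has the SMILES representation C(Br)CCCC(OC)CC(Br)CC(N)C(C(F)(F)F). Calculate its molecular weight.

413.12 g/mol

Atom tally by fragment:
  BrCH2 → C:1 H:2 Br:1
  CH2 → C:1 H:2
  CH2 → C:1 H:2
  CH2 → C:1 H:2
  CH(OCH3) → C:2 H:4 O:1
  CH2 → C:1 H:2
  CH(Br) → C:1 H:1 Br:1
  CH2 → C:1 H:2
  CH(NH2) → C:1 H:3 N:1
  CH2CF3 → C:2 H:2 F:3
Element totals:
  C: 12
  H: 22
  Br: 2
  F: 3
  N: 1
  O: 1
Molecular formula: C12H22Br2F3NO.
  M = 12(12.011) + 22(1.008) + 2(79.904) + 3(18.998) + 14.007 + 15.999
    = 144.132 + 22.176 + 159.808 + 56.994 + 14.007 + 15.999 = 413.116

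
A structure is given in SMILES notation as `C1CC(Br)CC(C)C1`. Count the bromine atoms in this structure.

1

Atom tally by fragment:
  cyclohexane ring core → C:6 H:12
  (− 2 ring H displaced by substituents)
  + Br → Br:1
  + CH3 → C:1 H:3
Element totals:
  C: 7
  H: 13
  Br: 1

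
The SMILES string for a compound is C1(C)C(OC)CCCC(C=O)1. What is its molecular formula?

Atom tally by fragment:
  cyclohexane ring core → C:6 H:12
  (− 3 ring H displaced by substituents)
  + CH3 → C:1 H:3
  + OCH3 → C:1 H:3 O:1
  + CHO → C:1 H:1 O:1
Element totals:
  C: 9
  H: 16
  O: 2

C9H16O2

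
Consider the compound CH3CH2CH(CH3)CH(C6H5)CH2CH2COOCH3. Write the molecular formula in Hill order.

C15H22O2

Atom tally by fragment:
  CH3 → C:1 H:3
  CH2 → C:1 H:2
  CH(CH3) → C:2 H:4
  CH(C6H5) → C:7 H:6
  CH2 → C:1 H:2
  CH2COOCH3 → C:3 H:5 O:2
Element totals:
  C: 15
  H: 22
  O: 2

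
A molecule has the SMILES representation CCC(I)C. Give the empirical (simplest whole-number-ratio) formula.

Atom tally by fragment:
  CH3 → C:1 H:3
  CH2 → C:1 H:2
  CH(I) → C:1 H:1 I:1
  CH3 → C:1 H:3
Element totals:
  C: 4
  H: 9
  I: 1
Molecular formula: C4H9I.
gcd of subscripts (4, 9, 1) = 1, so the empirical formula equals the molecular formula.

C4H9I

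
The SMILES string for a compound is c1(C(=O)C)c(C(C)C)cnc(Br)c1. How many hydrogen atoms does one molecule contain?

12

Atom tally by fragment:
  pyridine ring core → C:5 H:5 N:1
  (− 3 ring H displaced by substituents)
  + COCH3 → C:2 H:3 O:1
  + CH(CH3)2 → C:3 H:7
  + Br → Br:1
Element totals:
  C: 10
  H: 12
  Br: 1
  N: 1
  O: 1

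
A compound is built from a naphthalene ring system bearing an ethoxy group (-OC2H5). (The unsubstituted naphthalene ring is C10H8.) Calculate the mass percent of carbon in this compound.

Atom tally by fragment:
  naphthalene ring system core → C:10 H:8
  (− 1 ring H displaced by substituents)
  + OC2H5 → C:2 H:5 O:1
Element totals:
  C: 12
  H: 12
  O: 1
Molecular formula: C12H12O.
Molar mass = 172.227 g/mol.
Mass from C: 12 × 12.011 = 144.132 g/mol.
%C = 144.132 / 172.227 × 100 = 83.69%.

83.69%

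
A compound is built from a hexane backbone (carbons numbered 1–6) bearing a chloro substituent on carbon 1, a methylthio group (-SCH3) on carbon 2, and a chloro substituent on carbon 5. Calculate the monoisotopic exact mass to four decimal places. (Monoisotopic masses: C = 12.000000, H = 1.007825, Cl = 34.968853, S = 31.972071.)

Atom tally by fragment:
  ClCH2 → C:1 H:2 Cl:1
  CH(SCH3) → C:2 H:4 S:1
  CH2 → C:1 H:2
  CH2 → C:1 H:2
  CH(Cl) → C:1 H:1 Cl:1
  CH3 → C:1 H:3
Element totals:
  C: 7
  H: 14
  Cl: 2
  S: 1
Molecular formula: C7H14Cl2S.
  M = 7(12.0) + 14(1.007825) + 2(34.968853) + 31.972071
    = 84.000000 + 14.109550 + 69.937706 + 31.972071 = 200.019327

200.0193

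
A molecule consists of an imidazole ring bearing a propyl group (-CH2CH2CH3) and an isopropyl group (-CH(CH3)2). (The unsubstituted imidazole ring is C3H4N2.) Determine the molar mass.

Atom tally by fragment:
  imidazole ring core → C:3 H:4 N:2
  (− 2 ring H displaced by substituents)
  + CH2CH2CH3 → C:3 H:7
  + CH(CH3)2 → C:3 H:7
Element totals:
  C: 9
  H: 16
  N: 2
Molecular formula: C9H16N2.
  M = 9(12.011) + 16(1.008) + 2(14.007)
    = 108.099 + 16.128 + 28.014 = 152.241

152.24 g/mol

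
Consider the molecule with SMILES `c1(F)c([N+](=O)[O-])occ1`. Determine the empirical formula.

Atom tally by fragment:
  furan ring core → C:4 H:4 O:1
  (− 2 ring H displaced by substituents)
  + F → F:1
  + NO2 → N:1 O:2
Element totals:
  C: 4
  H: 2
  F: 1
  N: 1
  O: 3
Molecular formula: C4H2FNO3.
gcd of subscripts (4, 1, 2, 1, 3) = 1, so the empirical formula equals the molecular formula.

C4H2FNO3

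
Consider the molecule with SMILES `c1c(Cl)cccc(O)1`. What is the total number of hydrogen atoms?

5

Atom tally by fragment:
  benzene ring core → C:6 H:6
  (− 2 ring H displaced by substituents)
  + Cl → Cl:1
  + OH → O:1 H:1
Element totals:
  C: 6
  H: 5
  Cl: 1
  O: 1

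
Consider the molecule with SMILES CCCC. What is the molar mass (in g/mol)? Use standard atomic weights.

Atom tally by fragment:
  CH3 → C:1 H:3
  CH2 → C:1 H:2
  CH2 → C:1 H:2
  CH3 → C:1 H:3
Element totals:
  C: 4
  H: 10
Molecular formula: C4H10.
  M = 4(12.011) + 10(1.008)
    = 48.044 + 10.080 = 58.124

58.12 g/mol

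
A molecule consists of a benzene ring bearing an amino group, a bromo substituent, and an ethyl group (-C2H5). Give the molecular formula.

Atom tally by fragment:
  benzene ring core → C:6 H:6
  (− 3 ring H displaced by substituents)
  + NH2 → N:1 H:2
  + Br → Br:1
  + C2H5 → C:2 H:5
Element totals:
  C: 8
  H: 10
  Br: 1
  N: 1

C8H10BrN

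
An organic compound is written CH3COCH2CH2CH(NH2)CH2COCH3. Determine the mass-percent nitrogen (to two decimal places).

8.91%

Atom tally by fragment:
  CH3COCH2 → C:3 H:5 O:1
  CH2 → C:1 H:2
  CH(NH2) → C:1 H:3 N:1
  CH2COCH3 → C:3 H:5 O:1
Element totals:
  C: 8
  H: 15
  N: 1
  O: 2
Molecular formula: C8H15NO2.
Molar mass = 157.213 g/mol.
Mass from N: 1 × 14.007 = 14.007 g/mol.
%N = 14.007 / 157.213 × 100 = 8.91%.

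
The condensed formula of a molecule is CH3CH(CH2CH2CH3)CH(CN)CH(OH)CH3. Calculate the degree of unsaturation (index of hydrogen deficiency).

2

Element totals:
  C: 9
  H: 17
  N: 1
  O: 1
Molecular formula: C9H17NO.
DoU = (2C + 2 + N − H − X) / 2 = (2·9 + 2 + 1 − 17 − 0) / 2 = 2.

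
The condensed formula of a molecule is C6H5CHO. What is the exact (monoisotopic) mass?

106.0419

Atom tally by fragment:
  benzene ring core → C:6 H:6
  (− 1 ring H displaced by substituents)
  + CHO → C:1 H:1 O:1
Element totals:
  C: 7
  H: 6
  O: 1
Molecular formula: C7H6O.
  M = 7(12.0) + 6(1.007825) + 15.994915
    = 84.000000 + 6.046950 + 15.994915 = 106.041865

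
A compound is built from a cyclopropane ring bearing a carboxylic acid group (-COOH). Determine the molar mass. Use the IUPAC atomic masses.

Atom tally by fragment:
  cyclopropane ring core → C:3 H:6
  (− 1 ring H displaced by substituents)
  + COOH → C:1 H:1 O:2
Element totals:
  C: 4
  H: 6
  O: 2
Molecular formula: C4H6O2.
  M = 4(12.011) + 6(1.008) + 2(15.999)
    = 48.044 + 6.048 + 31.998 = 86.090

86.09 g/mol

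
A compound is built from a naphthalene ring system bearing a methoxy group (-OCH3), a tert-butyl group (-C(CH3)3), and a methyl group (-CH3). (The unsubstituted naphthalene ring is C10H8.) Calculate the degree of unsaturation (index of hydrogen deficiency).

7

Atom tally by fragment:
  naphthalene ring system core → C:10 H:8
  (− 3 ring H displaced by substituents)
  + OCH3 → C:1 H:3 O:1
  + C(CH3)3 → C:4 H:9
  + CH3 → C:1 H:3
Element totals:
  C: 16
  H: 20
  O: 1
Molecular formula: C16H20O.
DoU = (2C + 2 + N − H − X) / 2 = (2·16 + 2 + 0 − 20 − 0) / 2 = 7.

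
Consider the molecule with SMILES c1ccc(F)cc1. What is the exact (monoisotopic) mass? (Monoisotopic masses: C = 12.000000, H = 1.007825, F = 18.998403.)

96.0375

Atom tally by fragment:
  benzene ring core → C:6 H:6
  (− 1 ring H displaced by substituents)
  + F → F:1
Element totals:
  C: 6
  H: 5
  F: 1
Molecular formula: C6H5F.
  M = 6(12.0) + 5(1.007825) + 18.998403
    = 72.000000 + 5.039125 + 18.998403 = 96.037528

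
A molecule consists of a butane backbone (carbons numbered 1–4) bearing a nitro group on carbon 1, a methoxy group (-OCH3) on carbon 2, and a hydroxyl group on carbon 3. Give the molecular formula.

C5H11NO4

Atom tally by fragment:
  O2NCH2 → C:1 H:2 N:1 O:2
  CH(OCH3) → C:2 H:4 O:1
  CH(OH) → C:1 H:2 O:1
  CH3 → C:1 H:3
Element totals:
  C: 5
  H: 11
  N: 1
  O: 4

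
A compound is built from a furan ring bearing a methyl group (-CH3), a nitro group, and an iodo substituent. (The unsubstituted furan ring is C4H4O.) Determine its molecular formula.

Atom tally by fragment:
  furan ring core → C:4 H:4 O:1
  (− 3 ring H displaced by substituents)
  + CH3 → C:1 H:3
  + NO2 → N:1 O:2
  + I → I:1
Element totals:
  C: 5
  H: 4
  I: 1
  N: 1
  O: 3

C5H4INO3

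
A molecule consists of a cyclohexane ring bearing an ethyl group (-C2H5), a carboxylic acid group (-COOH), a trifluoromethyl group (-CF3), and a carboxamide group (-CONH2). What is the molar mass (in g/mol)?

Atom tally by fragment:
  cyclohexane ring core → C:6 H:12
  (− 4 ring H displaced by substituents)
  + C2H5 → C:2 H:5
  + COOH → C:1 H:1 O:2
  + CF3 → C:1 F:3
  + CONH2 → C:1 H:2 O:1 N:1
Element totals:
  C: 11
  H: 16
  F: 3
  N: 1
  O: 3
Molecular formula: C11H16F3NO3.
  M = 11(12.011) + 16(1.008) + 3(18.998) + 14.007 + 3(15.999)
    = 132.121 + 16.128 + 56.994 + 14.007 + 47.997 = 267.247

267.25 g/mol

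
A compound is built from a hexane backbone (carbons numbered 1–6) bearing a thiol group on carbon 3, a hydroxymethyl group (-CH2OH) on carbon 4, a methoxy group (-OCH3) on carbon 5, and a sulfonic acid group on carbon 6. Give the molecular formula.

Atom tally by fragment:
  CH3 → C:1 H:3
  CH2 → C:1 H:2
  CH(SH) → C:1 H:2 S:1
  CH(CH2OH) → C:2 H:4 O:1
  CH(OCH3) → C:2 H:4 O:1
  CH2SO3H → C:1 H:3 S:1 O:3
Element totals:
  C: 8
  H: 18
  O: 5
  S: 2

C8H18O5S2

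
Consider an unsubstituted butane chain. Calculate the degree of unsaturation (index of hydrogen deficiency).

Atom tally by fragment:
  CH3 → C:1 H:3
  CH2 → C:1 H:2
  CH2 → C:1 H:2
  CH3 → C:1 H:3
Element totals:
  C: 4
  H: 10
Molecular formula: C4H10.
DoU = (2C + 2 + N − H − X) / 2 = (2·4 + 2 + 0 − 10 − 0) / 2 = 0.

0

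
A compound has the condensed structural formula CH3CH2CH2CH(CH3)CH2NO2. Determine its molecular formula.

Atom tally by fragment:
  CH3 → C:1 H:3
  CH2 → C:1 H:2
  CH2 → C:1 H:2
  CH(CH3) → C:2 H:4
  CH2NO2 → C:1 H:2 N:1 O:2
Element totals:
  C: 6
  H: 13
  N: 1
  O: 2

C6H13NO2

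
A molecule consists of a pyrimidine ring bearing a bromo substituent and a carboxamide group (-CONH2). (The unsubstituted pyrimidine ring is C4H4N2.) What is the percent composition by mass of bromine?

39.55%

Atom tally by fragment:
  pyrimidine ring core → C:4 H:4 N:2
  (− 2 ring H displaced by substituents)
  + Br → Br:1
  + CONH2 → C:1 H:2 O:1 N:1
Element totals:
  C: 5
  H: 4
  Br: 1
  N: 3
  O: 1
Molecular formula: C5H4BrN3O.
Molar mass = 202.011 g/mol.
Mass from Br: 1 × 79.904 = 79.904 g/mol.
%Br = 79.904 / 202.011 × 100 = 39.55%.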